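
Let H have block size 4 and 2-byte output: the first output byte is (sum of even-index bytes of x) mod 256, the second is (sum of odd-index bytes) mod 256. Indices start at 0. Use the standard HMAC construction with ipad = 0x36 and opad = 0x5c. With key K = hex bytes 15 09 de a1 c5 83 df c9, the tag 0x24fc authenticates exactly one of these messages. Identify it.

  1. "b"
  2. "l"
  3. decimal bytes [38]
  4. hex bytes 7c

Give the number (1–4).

3

Key hex bytes 15 09 de a1 c5 83 df c9 is 8 bytes > B = 4, so hash it first: H(key) = 97 f6, then zero-pad to 4 bytes: K' = 97 f6 00 00.
K' ⊕ ipad = a1 c0 36 36; K' ⊕ opad = cb aa 5c 5c.
m1: inner = H(a1 c0 36 36 62) = 39 f6; tag = H(cb aa 5c 5c 39 f6) = 60fc
m2: inner = H(a1 c0 36 36 6c) = 43 f6; tag = H(cb aa 5c 5c 43 f6) = 6afc
m3: inner = H(a1 c0 36 36 26) = fd f6; tag = H(cb aa 5c 5c fd f6) = 24fc ← matches
m4: inner = H(a1 c0 36 36 7c) = 53 f6; tag = H(cb aa 5c 5c 53 f6) = 7afc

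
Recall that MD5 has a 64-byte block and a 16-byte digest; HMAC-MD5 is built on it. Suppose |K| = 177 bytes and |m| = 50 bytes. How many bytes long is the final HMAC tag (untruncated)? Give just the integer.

16

The tag is one MD5 digest: 16 bytes.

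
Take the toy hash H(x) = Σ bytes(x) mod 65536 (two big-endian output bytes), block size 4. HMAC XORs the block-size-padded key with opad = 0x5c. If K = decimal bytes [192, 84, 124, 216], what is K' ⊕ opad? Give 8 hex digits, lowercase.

Key decimal bytes [192, 84, 124, 216] = c0 54 7c d8 is exactly B = 4 bytes: K' = c0 54 7c d8.
XOR each byte with 0x5c: c0⊕5c=9c, 54⊕5c=08, 7c⊕5c=20, d8⊕5c=84.

9c082084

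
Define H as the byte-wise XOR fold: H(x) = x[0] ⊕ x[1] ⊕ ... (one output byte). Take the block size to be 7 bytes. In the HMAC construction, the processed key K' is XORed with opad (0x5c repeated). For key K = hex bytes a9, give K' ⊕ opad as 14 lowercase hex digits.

f55c5c5c5c5c5c

Key hex bytes a9 is 1 byte ≤ B = 7; zero-pad to 7 bytes: K' = a9 00 00 00 00 00 00.
XOR each byte with 0x5c: a9⊕5c=f5, 00⊕5c=5c, 00⊕5c=5c, 00⊕5c=5c, 00⊕5c=5c, 00⊕5c=5c, 00⊕5c=5c.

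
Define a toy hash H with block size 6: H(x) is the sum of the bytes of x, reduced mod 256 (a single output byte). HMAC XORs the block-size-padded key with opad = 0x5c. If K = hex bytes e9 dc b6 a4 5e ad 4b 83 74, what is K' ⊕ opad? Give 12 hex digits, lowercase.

305c5c5c5c5c

Key hex bytes e9 dc b6 a4 5e ad 4b 83 74 is 9 bytes > B = 6, so hash it first: H(key) = 6c, then zero-pad to 6 bytes: K' = 6c 00 00 00 00 00.
XOR each byte with 0x5c: 6c⊕5c=30, 00⊕5c=5c, 00⊕5c=5c, 00⊕5c=5c, 00⊕5c=5c, 00⊕5c=5c.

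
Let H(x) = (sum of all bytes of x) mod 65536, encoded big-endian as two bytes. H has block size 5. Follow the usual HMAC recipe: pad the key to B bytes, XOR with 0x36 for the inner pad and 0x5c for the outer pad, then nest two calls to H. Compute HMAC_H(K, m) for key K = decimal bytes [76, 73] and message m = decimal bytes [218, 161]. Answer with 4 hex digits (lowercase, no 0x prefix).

0152

Key decimal bytes [76, 73] = 4c 49 is 2 bytes ≤ B = 5; zero-pad to 5 bytes: K' = 4c 49 00 00 00.
K' ⊕ ipad = 7a 7f 36 36 36.  K' ⊕ opad = 10 15 5c 5c 5c.
Inner input = (K'⊕ipad) ∥ m = 7a 7f 36 36 36 ∥ da a1.
Inner hash: sum = 122+127+54+54+54+218+161 = 790 → 03 16.
Outer input = (K'⊕opad) ∥ inner = 10 15 5c 5c 5c ∥ 03 16.
Outer hash (tag): sum = 16+21+92+92+92+3+22 = 338 → 01 52.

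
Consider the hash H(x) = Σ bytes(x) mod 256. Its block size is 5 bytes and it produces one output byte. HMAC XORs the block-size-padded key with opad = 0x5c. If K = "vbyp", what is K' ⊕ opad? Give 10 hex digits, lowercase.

Key "vbyp" = 76 62 79 70 is 4 bytes ≤ B = 5; zero-pad to 5 bytes: K' = 76 62 79 70 00.
XOR each byte with 0x5c: 76⊕5c=2a, 62⊕5c=3e, 79⊕5c=25, 70⊕5c=2c, 00⊕5c=5c.

2a3e252c5c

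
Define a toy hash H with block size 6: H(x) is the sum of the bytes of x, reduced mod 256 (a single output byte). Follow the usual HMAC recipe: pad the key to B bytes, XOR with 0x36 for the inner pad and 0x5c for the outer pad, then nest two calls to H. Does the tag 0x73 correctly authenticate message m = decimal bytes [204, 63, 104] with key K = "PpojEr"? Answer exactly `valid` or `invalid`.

valid

Key "PpojEr" = 50 70 6f 6a 45 72 is exactly B = 6 bytes: K' = 50 70 6f 6a 45 72.
K' ⊕ ipad = 66 46 59 5c 73 44; K' ⊕ opad = 0c 2c 33 36 19 2e.
Inner hash: sum = 102+70+89+92+115+68+204+63+104 = 907; mod 256 = 139 → 8b.
Outer hash (recomputed tag): sum = 12+44+51+54+25+46+139 = 371; mod 256 = 115 → 73.
Recomputed tag = 73; claimed = 73 → match.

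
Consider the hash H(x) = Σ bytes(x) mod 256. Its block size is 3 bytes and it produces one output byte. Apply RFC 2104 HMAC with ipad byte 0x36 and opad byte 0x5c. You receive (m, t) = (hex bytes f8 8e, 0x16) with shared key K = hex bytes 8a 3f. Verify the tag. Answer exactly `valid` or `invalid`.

Key hex bytes 8a 3f is 2 bytes ≤ B = 3; zero-pad to 3 bytes: K' = 8a 3f 00.
K' ⊕ ipad = bc 09 36; K' ⊕ opad = d6 63 5c.
Inner hash: sum = 188+9+54+248+142 = 641; mod 256 = 129 → 81.
Outer hash (recomputed tag): sum = 214+99+92+129 = 534; mod 256 = 22 → 16.
Recomputed tag = 16; claimed = 16 → match.

valid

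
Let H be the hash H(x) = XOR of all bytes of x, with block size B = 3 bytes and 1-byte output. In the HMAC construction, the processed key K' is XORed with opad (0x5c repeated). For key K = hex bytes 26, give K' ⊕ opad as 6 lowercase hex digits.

Key hex bytes 26 is 1 byte ≤ B = 3; zero-pad to 3 bytes: K' = 26 00 00.
XOR each byte with 0x5c: 26⊕5c=7a, 00⊕5c=5c, 00⊕5c=5c.

7a5c5c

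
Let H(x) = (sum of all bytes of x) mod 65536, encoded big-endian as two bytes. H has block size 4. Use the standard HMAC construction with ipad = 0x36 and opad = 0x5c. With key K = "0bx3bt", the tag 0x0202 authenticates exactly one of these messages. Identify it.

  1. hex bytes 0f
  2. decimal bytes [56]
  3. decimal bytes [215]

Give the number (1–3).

3

Key "0bx3bt" = 30 62 78 33 62 74 is 6 bytes > B = 4, so hash it first: H(key) = 02 13, then zero-pad to 4 bytes: K' = 02 13 00 00.
K' ⊕ ipad = 34 25 36 36; K' ⊕ opad = 5e 4f 5c 5c.
m1: inner = H(34 25 36 36 0f) = 00 d4; tag = H(5e 4f 5c 5c 00 d4) = 0239
m2: inner = H(34 25 36 36 38) = 00 fd; tag = H(5e 4f 5c 5c 00 fd) = 0262
m3: inner = H(34 25 36 36 d7) = 01 9c; tag = H(5e 4f 5c 5c 01 9c) = 0202 ← matches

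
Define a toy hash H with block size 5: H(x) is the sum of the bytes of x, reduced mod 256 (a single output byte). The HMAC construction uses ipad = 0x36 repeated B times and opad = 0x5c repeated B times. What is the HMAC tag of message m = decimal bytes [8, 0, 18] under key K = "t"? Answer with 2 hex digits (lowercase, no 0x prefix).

cc

Key "t" = 74 is 1 byte ≤ B = 5; zero-pad to 5 bytes: K' = 74 00 00 00 00.
K' ⊕ ipad = 42 36 36 36 36.  K' ⊕ opad = 28 5c 5c 5c 5c.
Inner input = (K'⊕ipad) ∥ m = 42 36 36 36 36 ∥ 08 00 12.
Inner hash: sum = 66+54+54+54+54+8+0+18 = 308; mod 256 = 52 → 34.
Outer input = (K'⊕opad) ∥ inner = 28 5c 5c 5c 5c ∥ 34.
Outer hash (tag): sum = 40+92+92+92+92+52 = 460; mod 256 = 204 → cc.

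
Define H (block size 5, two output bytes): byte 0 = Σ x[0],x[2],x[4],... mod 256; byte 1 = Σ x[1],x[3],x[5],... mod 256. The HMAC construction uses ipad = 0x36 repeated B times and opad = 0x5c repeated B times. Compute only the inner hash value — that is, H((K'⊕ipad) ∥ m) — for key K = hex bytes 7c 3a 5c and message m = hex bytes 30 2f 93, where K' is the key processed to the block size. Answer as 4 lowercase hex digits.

1905

Key hex bytes 7c 3a 5c is 3 bytes ≤ B = 5; zero-pad to 5 bytes: K' = 7c 3a 5c 00 00.
K' ⊕ ipad = 4a 0c 6a 36 36.
Inner input = 4a 0c 6a 36 36 ∥ 30 2f 93.
Inner hash: even-index sum = 281 mod 256 = 25; odd-index sum = 261 mod 256 = 5 → 19 05.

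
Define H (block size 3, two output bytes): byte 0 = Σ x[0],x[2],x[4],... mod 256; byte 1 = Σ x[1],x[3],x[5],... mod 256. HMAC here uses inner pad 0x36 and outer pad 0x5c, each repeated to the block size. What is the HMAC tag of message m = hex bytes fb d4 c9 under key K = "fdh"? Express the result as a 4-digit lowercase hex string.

84ba

Key "fdh" = 66 64 68 is exactly B = 3 bytes: K' = 66 64 68.
K' ⊕ ipad = 50 52 5e.  K' ⊕ opad = 3a 38 34.
Inner input = (K'⊕ipad) ∥ m = 50 52 5e ∥ fb d4 c9.
Inner hash: even-index sum = 386 mod 256 = 130; odd-index sum = 534 mod 256 = 22 → 82 16.
Outer input = (K'⊕opad) ∥ inner = 3a 38 34 ∥ 82 16.
Outer hash (tag): even-index sum = 132 mod 256 = 132; odd-index sum = 186 mod 256 = 186 → 84 ba.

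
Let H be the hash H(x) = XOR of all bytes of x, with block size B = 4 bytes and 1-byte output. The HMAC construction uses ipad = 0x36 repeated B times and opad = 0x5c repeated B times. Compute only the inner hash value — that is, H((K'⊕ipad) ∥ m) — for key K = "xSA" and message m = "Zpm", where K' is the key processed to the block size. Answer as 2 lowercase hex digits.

2d

Key "xSA" = 78 53 41 is 3 bytes ≤ B = 4; zero-pad to 4 bytes: K' = 78 53 41 00.
K' ⊕ ipad = 4e 65 77 36.
Inner input = 4e 65 77 36 ∥ 5a 70 6d.
Inner hash: XOR 4e⊕65⊕77⊕36⊕5a⊕70⊕6d = 2d.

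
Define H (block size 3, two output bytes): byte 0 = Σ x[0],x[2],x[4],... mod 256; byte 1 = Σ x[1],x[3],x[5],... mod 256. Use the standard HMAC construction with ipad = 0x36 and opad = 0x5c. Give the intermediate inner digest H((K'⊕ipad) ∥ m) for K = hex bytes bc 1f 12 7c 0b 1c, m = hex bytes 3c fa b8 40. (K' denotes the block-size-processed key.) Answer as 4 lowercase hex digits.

5f75

Key hex bytes bc 1f 12 7c 0b 1c is 6 bytes > B = 3, so hash it first: H(key) = d9 b7, then zero-pad to 3 bytes: K' = d9 b7 00.
K' ⊕ ipad = ef 81 36.
Inner input = ef 81 36 ∥ 3c fa b8 40.
Inner hash: even-index sum = 607 mod 256 = 95; odd-index sum = 373 mod 256 = 117 → 5f 75.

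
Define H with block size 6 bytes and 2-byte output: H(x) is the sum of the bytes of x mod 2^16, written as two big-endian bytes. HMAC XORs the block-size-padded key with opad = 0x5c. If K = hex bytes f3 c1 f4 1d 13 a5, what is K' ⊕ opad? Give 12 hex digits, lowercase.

Key hex bytes f3 c1 f4 1d 13 a5 is exactly B = 6 bytes: K' = f3 c1 f4 1d 13 a5.
XOR each byte with 0x5c: f3⊕5c=af, c1⊕5c=9d, f4⊕5c=a8, 1d⊕5c=41, 13⊕5c=4f, a5⊕5c=f9.

af9da8414ff9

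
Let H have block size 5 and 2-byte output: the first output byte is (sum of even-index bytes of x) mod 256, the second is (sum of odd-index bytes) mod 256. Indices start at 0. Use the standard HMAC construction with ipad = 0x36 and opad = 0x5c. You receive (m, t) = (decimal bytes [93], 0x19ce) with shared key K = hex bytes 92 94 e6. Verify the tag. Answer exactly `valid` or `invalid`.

Key hex bytes 92 94 e6 is 3 bytes ≤ B = 5; zero-pad to 5 bytes: K' = 92 94 e6 00 00.
K' ⊕ ipad = a4 a2 d0 36 36; K' ⊕ opad = ce c8 ba 5c 5c.
Inner hash: even-index sum = 426 mod 256 = 170; odd-index sum = 309 mod 256 = 53 → aa 35.
Outer hash (recomputed tag): even-index sum = 537 mod 256 = 25; odd-index sum = 462 mod 256 = 206 → 19 ce.
Recomputed tag = 19ce; claimed = 19ce → match.

valid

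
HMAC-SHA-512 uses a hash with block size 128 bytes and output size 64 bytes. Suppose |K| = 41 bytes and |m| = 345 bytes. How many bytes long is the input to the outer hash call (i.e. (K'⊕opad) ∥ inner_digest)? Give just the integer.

Key is 41 ≤ 128 bytes, zero-padded: |K'| = 128.
Outer input = (K'⊕opad) ∥ H(inner) → 128 + 64 = 192 bytes.

192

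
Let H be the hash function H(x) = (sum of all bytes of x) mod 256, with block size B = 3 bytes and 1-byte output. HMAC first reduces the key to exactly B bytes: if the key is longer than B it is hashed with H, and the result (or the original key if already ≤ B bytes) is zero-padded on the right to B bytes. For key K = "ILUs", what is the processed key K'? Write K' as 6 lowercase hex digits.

5d0000

|K| = 4 > B = 3, so first hash the key.
H(K): sum = 73+76+85+115 = 349; mod 256 = 93 → 5d.
Zero-pad H(K) = 5d to 3 bytes: K' = 5d 00 00.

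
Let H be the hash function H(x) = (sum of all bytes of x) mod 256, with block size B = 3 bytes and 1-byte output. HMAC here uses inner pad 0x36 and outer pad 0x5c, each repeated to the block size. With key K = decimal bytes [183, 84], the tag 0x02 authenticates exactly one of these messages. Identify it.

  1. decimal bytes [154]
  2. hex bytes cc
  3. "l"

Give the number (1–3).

1

Key decimal bytes [183, 84] = b7 54 is 2 bytes ≤ B = 3; zero-pad to 3 bytes: K' = b7 54 00.
K' ⊕ ipad = 81 62 36; K' ⊕ opad = eb 08 5c.
m1: inner = H(81 62 36 9a) = b3; tag = H(eb 08 5c b3) = 02 ← matches
m2: inner = H(81 62 36 cc) = e5; tag = H(eb 08 5c e5) = 34
m3: inner = H(81 62 36 6c) = 85; tag = H(eb 08 5c 85) = d4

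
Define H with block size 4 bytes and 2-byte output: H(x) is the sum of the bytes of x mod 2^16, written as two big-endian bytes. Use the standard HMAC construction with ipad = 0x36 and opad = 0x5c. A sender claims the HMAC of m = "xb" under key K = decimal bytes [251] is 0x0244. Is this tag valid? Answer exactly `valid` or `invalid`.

Key decimal bytes [251] = fb is 1 byte ≤ B = 4; zero-pad to 4 bytes: K' = fb 00 00 00.
K' ⊕ ipad = cd 36 36 36; K' ⊕ opad = a7 5c 5c 5c.
Inner hash: sum = 205+54+54+54+120+98 = 585 → 02 49.
Outer hash (recomputed tag): sum = 167+92+92+92+2+73 = 518 → 02 06.
Recomputed tag = 0206; claimed = 0244 → mismatch.

invalid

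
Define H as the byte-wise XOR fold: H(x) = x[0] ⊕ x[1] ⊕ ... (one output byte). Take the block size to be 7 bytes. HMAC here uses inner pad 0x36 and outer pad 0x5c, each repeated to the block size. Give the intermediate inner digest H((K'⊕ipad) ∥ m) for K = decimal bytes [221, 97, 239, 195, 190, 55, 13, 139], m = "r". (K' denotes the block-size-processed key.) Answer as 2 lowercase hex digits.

db

Key decimal bytes [221, 97, 239, 195, 190, 55, 13, 139] = dd 61 ef c3 be 37 0d 8b is 8 bytes > B = 7, so hash it first: H(key) = 9f, then zero-pad to 7 bytes: K' = 9f 00 00 00 00 00 00.
K' ⊕ ipad = a9 36 36 36 36 36 36.
Inner input = a9 36 36 36 36 36 36 ∥ 72.
Inner hash: XOR a9⊕36⊕36⊕36⊕36⊕36⊕36⊕72 = db.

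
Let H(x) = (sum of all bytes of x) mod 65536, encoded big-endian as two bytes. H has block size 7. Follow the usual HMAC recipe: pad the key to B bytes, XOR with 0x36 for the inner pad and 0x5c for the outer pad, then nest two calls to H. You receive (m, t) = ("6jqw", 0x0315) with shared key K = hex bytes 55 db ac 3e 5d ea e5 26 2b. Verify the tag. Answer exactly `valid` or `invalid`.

invalid

Key hex bytes 55 db ac 3e 5d ea e5 26 2b is 9 bytes > B = 7, so hash it first: H(key) = 04 97, then zero-pad to 7 bytes: K' = 04 97 00 00 00 00 00.
K' ⊕ ipad = 32 a1 36 36 36 36 36; K' ⊕ opad = 58 cb 5c 5c 5c 5c 5c.
Inner hash: sum = 50+161+54+54+54+54+54+54+106+113+119 = 873 → 03 69.
Outer hash (recomputed tag): sum = 88+203+92+92+92+92+92+3+105 = 859 → 03 5b.
Recomputed tag = 035b; claimed = 0315 → mismatch.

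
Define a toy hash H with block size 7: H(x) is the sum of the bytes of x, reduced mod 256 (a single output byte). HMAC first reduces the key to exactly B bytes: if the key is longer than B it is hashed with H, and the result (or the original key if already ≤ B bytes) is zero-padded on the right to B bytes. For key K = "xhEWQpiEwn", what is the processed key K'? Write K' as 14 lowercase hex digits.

|K| = 10 > B = 7, so first hash the key.
H(K): sum = 120+104+69+87+81+112+105+69+119+110 = 976; mod 256 = 208 → d0.
Zero-pad H(K) = d0 to 7 bytes: K' = d0 00 00 00 00 00 00.

d0000000000000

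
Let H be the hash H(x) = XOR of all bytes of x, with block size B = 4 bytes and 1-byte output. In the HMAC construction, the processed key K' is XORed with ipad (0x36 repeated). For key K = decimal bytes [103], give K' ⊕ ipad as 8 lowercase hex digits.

Key decimal bytes [103] = 67 is 1 byte ≤ B = 4; zero-pad to 4 bytes: K' = 67 00 00 00.
XOR each byte with 0x36: 67⊕36=51, 00⊕36=36, 00⊕36=36, 00⊕36=36.

51363636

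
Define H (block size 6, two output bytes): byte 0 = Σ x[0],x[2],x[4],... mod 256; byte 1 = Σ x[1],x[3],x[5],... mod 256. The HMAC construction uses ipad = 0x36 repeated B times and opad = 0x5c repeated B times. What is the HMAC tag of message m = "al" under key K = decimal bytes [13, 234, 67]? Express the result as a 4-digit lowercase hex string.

Key decimal bytes [13, 234, 67] = 0d ea 43 is 3 bytes ≤ B = 6; zero-pad to 6 bytes: K' = 0d ea 43 00 00 00.
K' ⊕ ipad = 3b dc 75 36 36 36.  K' ⊕ opad = 51 b6 1f 5c 5c 5c.
Inner input = (K'⊕ipad) ∥ m = 3b dc 75 36 36 36 ∥ 61 6c.
Inner hash: even-index sum = 327 mod 256 = 71; odd-index sum = 436 mod 256 = 180 → 47 b4.
Outer input = (K'⊕opad) ∥ inner = 51 b6 1f 5c 5c 5c ∥ 47 b4.
Outer hash (tag): even-index sum = 275 mod 256 = 19; odd-index sum = 546 mod 256 = 34 → 13 22.

1322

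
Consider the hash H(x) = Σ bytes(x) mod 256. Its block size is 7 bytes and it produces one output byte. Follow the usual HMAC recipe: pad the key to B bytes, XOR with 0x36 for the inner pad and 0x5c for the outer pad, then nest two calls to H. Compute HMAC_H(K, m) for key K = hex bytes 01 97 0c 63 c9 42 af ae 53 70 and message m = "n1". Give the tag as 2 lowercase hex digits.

7d

Key hex bytes 01 97 0c 63 c9 42 af ae 53 70 is 10 bytes > B = 7, so hash it first: H(key) = 32, then zero-pad to 7 bytes: K' = 32 00 00 00 00 00 00.
K' ⊕ ipad = 04 36 36 36 36 36 36.  K' ⊕ opad = 6e 5c 5c 5c 5c 5c 5c.
Inner input = (K'⊕ipad) ∥ m = 04 36 36 36 36 36 36 ∥ 6e 31.
Inner hash: sum = 4+54+54+54+54+54+54+110+49 = 487; mod 256 = 231 → e7.
Outer input = (K'⊕opad) ∥ inner = 6e 5c 5c 5c 5c 5c 5c ∥ e7.
Outer hash (tag): sum = 110+92+92+92+92+92+92+231 = 893; mod 256 = 125 → 7d.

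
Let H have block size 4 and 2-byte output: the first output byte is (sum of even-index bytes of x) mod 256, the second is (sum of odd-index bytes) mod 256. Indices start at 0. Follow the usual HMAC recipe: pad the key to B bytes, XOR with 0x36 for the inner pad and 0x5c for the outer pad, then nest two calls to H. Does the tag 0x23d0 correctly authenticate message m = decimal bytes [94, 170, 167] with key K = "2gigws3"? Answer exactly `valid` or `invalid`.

Key "2gigws3" = 32 67 69 67 77 73 33 is 7 bytes > B = 4, so hash it first: H(key) = 45 41, then zero-pad to 4 bytes: K' = 45 41 00 00.
K' ⊕ ipad = 73 77 36 36; K' ⊕ opad = 19 1d 5c 5c.
Inner hash: even-index sum = 430 mod 256 = 174; odd-index sum = 343 mod 256 = 87 → ae 57.
Outer hash (recomputed tag): even-index sum = 291 mod 256 = 35; odd-index sum = 208 mod 256 = 208 → 23 d0.
Recomputed tag = 23d0; claimed = 23d0 → match.

valid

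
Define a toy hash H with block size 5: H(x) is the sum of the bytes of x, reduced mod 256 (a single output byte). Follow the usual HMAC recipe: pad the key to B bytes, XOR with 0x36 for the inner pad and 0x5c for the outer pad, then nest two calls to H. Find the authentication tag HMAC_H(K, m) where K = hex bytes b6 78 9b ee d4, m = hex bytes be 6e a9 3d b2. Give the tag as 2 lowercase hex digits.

08

Key hex bytes b6 78 9b ee d4 is exactly B = 5 bytes: K' = b6 78 9b ee d4.
K' ⊕ ipad = 80 4e ad d8 e2.  K' ⊕ opad = ea 24 c7 b2 88.
Inner input = (K'⊕ipad) ∥ m = 80 4e ad d8 e2 ∥ be 6e a9 3d b2.
Inner hash: sum = 128+78+173+216+226+190+110+169+61+178 = 1529; mod 256 = 249 → f9.
Outer input = (K'⊕opad) ∥ inner = ea 24 c7 b2 88 ∥ f9.
Outer hash (tag): sum = 234+36+199+178+136+249 = 1032; mod 256 = 8 → 08.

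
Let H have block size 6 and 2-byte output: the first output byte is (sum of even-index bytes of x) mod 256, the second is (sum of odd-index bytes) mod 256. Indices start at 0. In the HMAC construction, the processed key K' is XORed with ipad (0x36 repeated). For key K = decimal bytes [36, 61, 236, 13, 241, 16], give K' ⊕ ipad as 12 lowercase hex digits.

Key decimal bytes [36, 61, 236, 13, 241, 16] = 24 3d ec 0d f1 10 is exactly B = 6 bytes: K' = 24 3d ec 0d f1 10.
XOR each byte with 0x36: 24⊕36=12, 3d⊕36=0b, ec⊕36=da, 0d⊕36=3b, f1⊕36=c7, 10⊕36=26.

120bda3bc726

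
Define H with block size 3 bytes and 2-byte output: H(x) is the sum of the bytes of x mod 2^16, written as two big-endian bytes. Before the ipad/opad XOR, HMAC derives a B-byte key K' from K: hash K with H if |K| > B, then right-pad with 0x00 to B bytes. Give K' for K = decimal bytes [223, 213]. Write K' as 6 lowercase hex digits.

Key decimal bytes [223, 213] = df d5 is 2 bytes ≤ B = 3; zero-pad to 3 bytes: K' = df d5 00.

dfd500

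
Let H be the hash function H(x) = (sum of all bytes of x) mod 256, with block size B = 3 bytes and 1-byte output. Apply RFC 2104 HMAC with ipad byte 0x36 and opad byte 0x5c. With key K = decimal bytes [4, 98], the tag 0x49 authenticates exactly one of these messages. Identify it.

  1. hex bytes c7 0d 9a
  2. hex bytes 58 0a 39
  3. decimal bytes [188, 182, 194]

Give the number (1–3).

Key decimal bytes [4, 98] = 04 62 is 2 bytes ≤ B = 3; zero-pad to 3 bytes: K' = 04 62 00.
K' ⊕ ipad = 32 54 36; K' ⊕ opad = 58 3e 5c.
m1: inner = H(32 54 36 c7 0d 9a) = 2a; tag = H(58 3e 5c 2a) = 1c
m2: inner = H(32 54 36 58 0a 39) = 57; tag = H(58 3e 5c 57) = 49 ← matches
m3: inner = H(32 54 36 bc b6 c2) = f0; tag = H(58 3e 5c f0) = e2

2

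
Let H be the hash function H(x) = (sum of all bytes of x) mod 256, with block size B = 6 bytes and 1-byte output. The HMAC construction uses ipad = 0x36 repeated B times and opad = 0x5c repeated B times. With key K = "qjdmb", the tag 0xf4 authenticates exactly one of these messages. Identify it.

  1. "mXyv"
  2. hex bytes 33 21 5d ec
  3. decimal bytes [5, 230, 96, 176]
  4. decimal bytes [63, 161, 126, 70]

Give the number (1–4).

Key "qjdmb" = 71 6a 64 6d 62 is 5 bytes ≤ B = 6; zero-pad to 6 bytes: K' = 71 6a 64 6d 62 00.
K' ⊕ ipad = 47 5c 52 5b 54 36; K' ⊕ opad = 2d 36 38 31 3e 5c.
m1: inner = H(47 5c 52 5b 54 36 6d 58 79 76) = 8e; tag = H(2d 36 38 31 3e 5c 8e) = f4 ← matches
m2: inner = H(47 5c 52 5b 54 36 33 21 5d ec) = 77; tag = H(2d 36 38 31 3e 5c 77) = dd
m3: inner = H(47 5c 52 5b 54 36 05 e6 60 b0) = d5; tag = H(2d 36 38 31 3e 5c d5) = 3b
m4: inner = H(47 5c 52 5b 54 36 3f a1 7e 46) = 7e; tag = H(2d 36 38 31 3e 5c 7e) = e4

1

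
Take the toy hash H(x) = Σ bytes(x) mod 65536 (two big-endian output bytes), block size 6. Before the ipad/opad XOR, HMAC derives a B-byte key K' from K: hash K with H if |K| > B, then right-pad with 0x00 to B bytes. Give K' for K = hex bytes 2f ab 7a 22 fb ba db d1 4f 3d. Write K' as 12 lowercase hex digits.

|K| = 10 > B = 6, so first hash the key.
H(K): sum = 47+171+122+34+251+186+219+209+79+61 = 1379 → 05 63.
Zero-pad H(K) = 05 63 to 6 bytes: K' = 05 63 00 00 00 00.

056300000000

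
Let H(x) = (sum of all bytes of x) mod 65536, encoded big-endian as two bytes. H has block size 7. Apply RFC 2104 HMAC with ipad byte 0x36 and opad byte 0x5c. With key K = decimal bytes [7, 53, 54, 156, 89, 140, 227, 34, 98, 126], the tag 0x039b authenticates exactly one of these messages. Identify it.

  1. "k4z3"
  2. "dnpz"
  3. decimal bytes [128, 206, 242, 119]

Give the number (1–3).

3

Key decimal bytes [7, 53, 54, 156, 89, 140, 227, 34, 98, 126] = 07 35 36 9c 59 8c e3 22 62 7e is 10 bytes > B = 7, so hash it first: H(key) = 03 d8, then zero-pad to 7 bytes: K' = 03 d8 00 00 00 00 00.
K' ⊕ ipad = 35 ee 36 36 36 36 36; K' ⊕ opad = 5f 84 5c 5c 5c 5c 5c.
m1: inner = H(35 ee 36 36 36 36 36 6b 34 7a 33) = 03 7d; tag = H(5f 84 5c 5c 5c 5c 5c 03 7d) = 032f
m2: inner = H(35 ee 36 36 36 36 36 64 6e 70 7a) = 03 ed; tag = H(5f 84 5c 5c 5c 5c 5c 03 ed) = 039f
m3: inner = H(35 ee 36 36 36 36 36 80 ce f2 77) = 04 e8; tag = H(5f 84 5c 5c 5c 5c 5c 04 e8) = 039b ← matches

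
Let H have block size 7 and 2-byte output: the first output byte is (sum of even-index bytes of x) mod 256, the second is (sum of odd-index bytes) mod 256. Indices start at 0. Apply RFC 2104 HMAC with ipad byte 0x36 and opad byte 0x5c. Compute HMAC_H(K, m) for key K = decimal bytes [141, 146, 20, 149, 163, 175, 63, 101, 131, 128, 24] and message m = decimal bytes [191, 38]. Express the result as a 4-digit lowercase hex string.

0e8f

Key decimal bytes [141, 146, 20, 149, 163, 175, 63, 101, 131, 128, 24] = 8d 92 14 95 a3 af 3f 65 83 80 18 is 11 bytes > B = 7, so hash it first: H(key) = 1e bb, then zero-pad to 7 bytes: K' = 1e bb 00 00 00 00 00.
K' ⊕ ipad = 28 8d 36 36 36 36 36.  K' ⊕ opad = 42 e7 5c 5c 5c 5c 5c.
Inner input = (K'⊕ipad) ∥ m = 28 8d 36 36 36 36 36 ∥ bf 26.
Inner hash: even-index sum = 240 mod 256 = 240; odd-index sum = 440 mod 256 = 184 → f0 b8.
Outer input = (K'⊕opad) ∥ inner = 42 e7 5c 5c 5c 5c 5c ∥ f0 b8.
Outer hash (tag): even-index sum = 526 mod 256 = 14; odd-index sum = 655 mod 256 = 143 → 0e 8f.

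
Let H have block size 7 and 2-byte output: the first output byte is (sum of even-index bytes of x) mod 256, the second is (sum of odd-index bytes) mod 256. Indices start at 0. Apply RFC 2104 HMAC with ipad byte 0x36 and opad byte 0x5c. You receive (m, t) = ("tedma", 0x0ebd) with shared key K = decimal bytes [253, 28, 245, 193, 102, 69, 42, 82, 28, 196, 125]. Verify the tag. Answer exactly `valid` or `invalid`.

valid

Key decimal bytes [253, 28, 245, 193, 102, 69, 42, 82, 28, 196, 125] = fd 1c f5 c1 66 45 2a 52 1c c4 7d is 11 bytes > B = 7, so hash it first: H(key) = 1b 38, then zero-pad to 7 bytes: K' = 1b 38 00 00 00 00 00.
K' ⊕ ipad = 2d 0e 36 36 36 36 36; K' ⊕ opad = 47 64 5c 5c 5c 5c 5c.
Inner hash: even-index sum = 417 mod 256 = 161; odd-index sum = 435 mod 256 = 179 → a1 b3.
Outer hash (recomputed tag): even-index sum = 526 mod 256 = 14; odd-index sum = 445 mod 256 = 189 → 0e bd.
Recomputed tag = 0ebd; claimed = 0ebd → match.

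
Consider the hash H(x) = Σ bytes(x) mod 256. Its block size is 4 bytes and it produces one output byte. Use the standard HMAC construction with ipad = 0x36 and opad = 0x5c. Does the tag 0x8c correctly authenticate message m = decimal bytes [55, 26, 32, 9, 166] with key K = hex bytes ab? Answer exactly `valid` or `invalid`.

invalid

Key hex bytes ab is 1 byte ≤ B = 4; zero-pad to 4 bytes: K' = ab 00 00 00.
K' ⊕ ipad = 9d 36 36 36; K' ⊕ opad = f7 5c 5c 5c.
Inner hash: sum = 157+54+54+54+55+26+32+9+166 = 607; mod 256 = 95 → 5f.
Outer hash (recomputed tag): sum = 247+92+92+92+95 = 618; mod 256 = 106 → 6a.
Recomputed tag = 6a; claimed = 8c → mismatch.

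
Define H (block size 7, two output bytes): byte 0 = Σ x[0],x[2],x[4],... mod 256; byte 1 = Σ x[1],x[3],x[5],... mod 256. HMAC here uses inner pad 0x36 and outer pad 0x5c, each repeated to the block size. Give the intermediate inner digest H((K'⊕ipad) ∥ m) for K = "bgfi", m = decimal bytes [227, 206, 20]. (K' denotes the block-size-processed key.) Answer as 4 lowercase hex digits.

dedd

Key "bgfi" = 62 67 66 69 is 4 bytes ≤ B = 7; zero-pad to 7 bytes: K' = 62 67 66 69 00 00 00.
K' ⊕ ipad = 54 51 50 5f 36 36 36.
Inner input = 54 51 50 5f 36 36 36 ∥ e3 ce 14.
Inner hash: even-index sum = 478 mod 256 = 222; odd-index sum = 477 mod 256 = 221 → de dd.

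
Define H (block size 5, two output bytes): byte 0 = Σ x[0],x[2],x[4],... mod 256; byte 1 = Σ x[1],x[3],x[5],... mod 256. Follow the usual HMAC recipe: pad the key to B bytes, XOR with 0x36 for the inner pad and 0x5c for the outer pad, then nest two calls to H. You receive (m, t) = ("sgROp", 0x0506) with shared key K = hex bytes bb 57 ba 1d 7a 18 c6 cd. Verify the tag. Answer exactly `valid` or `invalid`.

invalid

Key hex bytes bb 57 ba 1d 7a 18 c6 cd is 8 bytes > B = 5, so hash it first: H(key) = b5 59, then zero-pad to 5 bytes: K' = b5 59 00 00 00.
K' ⊕ ipad = 83 6f 36 36 36; K' ⊕ opad = e9 05 5c 5c 5c.
Inner hash: even-index sum = 421 mod 256 = 165; odd-index sum = 474 mod 256 = 218 → a5 da.
Outer hash (recomputed tag): even-index sum = 635 mod 256 = 123; odd-index sum = 262 mod 256 = 6 → 7b 06.
Recomputed tag = 7b06; claimed = 0506 → mismatch.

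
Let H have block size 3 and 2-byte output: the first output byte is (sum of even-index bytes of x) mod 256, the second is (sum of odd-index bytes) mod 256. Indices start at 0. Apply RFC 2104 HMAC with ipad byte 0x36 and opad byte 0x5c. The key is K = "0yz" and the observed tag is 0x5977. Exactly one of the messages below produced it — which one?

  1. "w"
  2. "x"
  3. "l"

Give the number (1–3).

Key "0yz" = 30 79 7a is exactly B = 3 bytes: K' = 30 79 7a.
K' ⊕ ipad = 06 4f 4c; K' ⊕ opad = 6c 25 26.
m1: inner = H(06 4f 4c 77) = 52 c6; tag = H(6c 25 26 52 c6) = 5877
m2: inner = H(06 4f 4c 78) = 52 c7; tag = H(6c 25 26 52 c7) = 5977 ← matches
m3: inner = H(06 4f 4c 6c) = 52 bb; tag = H(6c 25 26 52 bb) = 4d77

2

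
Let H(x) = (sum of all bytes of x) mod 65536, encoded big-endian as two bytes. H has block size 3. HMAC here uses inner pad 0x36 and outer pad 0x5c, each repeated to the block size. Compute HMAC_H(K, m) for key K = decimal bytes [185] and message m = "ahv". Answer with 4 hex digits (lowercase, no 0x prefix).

Key decimal bytes [185] = b9 is 1 byte ≤ B = 3; zero-pad to 3 bytes: K' = b9 00 00.
K' ⊕ ipad = 8f 36 36.  K' ⊕ opad = e5 5c 5c.
Inner input = (K'⊕ipad) ∥ m = 8f 36 36 ∥ 61 68 76.
Inner hash: sum = 143+54+54+97+104+118 = 570 → 02 3a.
Outer input = (K'⊕opad) ∥ inner = e5 5c 5c ∥ 02 3a.
Outer hash (tag): sum = 229+92+92+2+58 = 473 → 01 d9.

01d9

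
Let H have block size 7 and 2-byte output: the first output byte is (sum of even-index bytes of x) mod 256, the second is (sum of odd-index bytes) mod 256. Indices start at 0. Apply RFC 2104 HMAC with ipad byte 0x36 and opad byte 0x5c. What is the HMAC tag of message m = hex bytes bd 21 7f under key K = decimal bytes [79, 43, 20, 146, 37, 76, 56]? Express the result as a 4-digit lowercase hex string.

af32

Key decimal bytes [79, 43, 20, 146, 37, 76, 56] = 4f 2b 14 92 25 4c 38 is exactly B = 7 bytes: K' = 4f 2b 14 92 25 4c 38.
K' ⊕ ipad = 79 1d 22 a4 13 7a 0e.  K' ⊕ opad = 13 77 48 ce 79 10 64.
Inner input = (K'⊕ipad) ∥ m = 79 1d 22 a4 13 7a 0e ∥ bd 21 7f.
Inner hash: even-index sum = 221 mod 256 = 221; odd-index sum = 631 mod 256 = 119 → dd 77.
Outer input = (K'⊕opad) ∥ inner = 13 77 48 ce 79 10 64 ∥ dd 77.
Outer hash (tag): even-index sum = 431 mod 256 = 175; odd-index sum = 562 mod 256 = 50 → af 32.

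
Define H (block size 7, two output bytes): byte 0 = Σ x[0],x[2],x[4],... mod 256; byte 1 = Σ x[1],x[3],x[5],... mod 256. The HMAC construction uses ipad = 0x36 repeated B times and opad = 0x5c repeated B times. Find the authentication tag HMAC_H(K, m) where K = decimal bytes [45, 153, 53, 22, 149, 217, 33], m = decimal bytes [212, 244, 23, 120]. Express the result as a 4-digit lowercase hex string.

Key decimal bytes [45, 153, 53, 22, 149, 217, 33] = 2d 99 35 16 95 d9 21 is exactly B = 7 bytes: K' = 2d 99 35 16 95 d9 21.
K' ⊕ ipad = 1b af 03 20 a3 ef 17.  K' ⊕ opad = 71 c5 69 4a c9 85 7d.
Inner input = (K'⊕ipad) ∥ m = 1b af 03 20 a3 ef 17 ∥ d4 f4 17 78.
Inner hash: even-index sum = 580 mod 256 = 68; odd-index sum = 681 mod 256 = 169 → 44 a9.
Outer input = (K'⊕opad) ∥ inner = 71 c5 69 4a c9 85 7d ∥ 44 a9.
Outer hash (tag): even-index sum = 713 mod 256 = 201; odd-index sum = 472 mod 256 = 216 → c9 d8.

c9d8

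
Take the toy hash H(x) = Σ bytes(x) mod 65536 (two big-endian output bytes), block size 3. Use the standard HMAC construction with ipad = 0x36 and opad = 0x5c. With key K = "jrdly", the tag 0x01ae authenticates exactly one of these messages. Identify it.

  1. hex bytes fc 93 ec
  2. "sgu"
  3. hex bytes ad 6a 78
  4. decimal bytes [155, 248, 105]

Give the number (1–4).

Key "jrdly" = 6a 72 64 6c 79 is 5 bytes > B = 3, so hash it first: H(key) = 02 25, then zero-pad to 3 bytes: K' = 02 25 00.
K' ⊕ ipad = 34 13 36; K' ⊕ opad = 5e 79 5c.
m1: inner = H(34 13 36 fc 93 ec) = 02 f8; tag = H(5e 79 5c 02 f8) = 022d
m2: inner = H(34 13 36 73 67 75) = 01 cc; tag = H(5e 79 5c 01 cc) = 0200
m3: inner = H(34 13 36 ad 6a 78) = 02 0c; tag = H(5e 79 5c 02 0c) = 0141
m4: inner = H(34 13 36 9b f8 69) = 02 79; tag = H(5e 79 5c 02 79) = 01ae ← matches

4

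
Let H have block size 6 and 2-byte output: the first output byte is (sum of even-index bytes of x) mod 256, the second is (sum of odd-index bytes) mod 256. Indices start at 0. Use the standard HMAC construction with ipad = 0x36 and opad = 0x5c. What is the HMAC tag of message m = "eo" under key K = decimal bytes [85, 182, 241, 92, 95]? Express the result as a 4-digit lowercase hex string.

b1d5

Key decimal bytes [85, 182, 241, 92, 95] = 55 b6 f1 5c 5f is 5 bytes ≤ B = 6; zero-pad to 6 bytes: K' = 55 b6 f1 5c 5f 00.
K' ⊕ ipad = 63 80 c7 6a 69 36.  K' ⊕ opad = 09 ea ad 00 03 5c.
Inner input = (K'⊕ipad) ∥ m = 63 80 c7 6a 69 36 ∥ 65 6f.
Inner hash: even-index sum = 504 mod 256 = 248; odd-index sum = 399 mod 256 = 143 → f8 8f.
Outer input = (K'⊕opad) ∥ inner = 09 ea ad 00 03 5c ∥ f8 8f.
Outer hash (tag): even-index sum = 433 mod 256 = 177; odd-index sum = 469 mod 256 = 213 → b1 d5.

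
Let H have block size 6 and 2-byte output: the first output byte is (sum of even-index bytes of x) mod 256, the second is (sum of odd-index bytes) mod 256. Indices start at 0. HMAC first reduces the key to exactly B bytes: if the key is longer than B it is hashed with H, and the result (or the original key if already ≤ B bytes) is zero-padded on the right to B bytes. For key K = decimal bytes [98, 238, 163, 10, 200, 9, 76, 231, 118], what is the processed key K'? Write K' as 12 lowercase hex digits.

8fe800000000

|K| = 9 > B = 6, so first hash the key.
H(K): even-index sum = 655 mod 256 = 143; odd-index sum = 488 mod 256 = 232 → 8f e8.
Zero-pad H(K) = 8f e8 to 6 bytes: K' = 8f e8 00 00 00 00.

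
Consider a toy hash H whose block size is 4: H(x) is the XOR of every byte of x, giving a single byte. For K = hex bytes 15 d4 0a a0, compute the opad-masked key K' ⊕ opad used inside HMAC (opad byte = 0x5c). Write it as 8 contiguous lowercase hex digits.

Key hex bytes 15 d4 0a a0 is exactly B = 4 bytes: K' = 15 d4 0a a0.
XOR each byte with 0x5c: 15⊕5c=49, d4⊕5c=88, 0a⊕5c=56, a0⊕5c=fc.

498856fc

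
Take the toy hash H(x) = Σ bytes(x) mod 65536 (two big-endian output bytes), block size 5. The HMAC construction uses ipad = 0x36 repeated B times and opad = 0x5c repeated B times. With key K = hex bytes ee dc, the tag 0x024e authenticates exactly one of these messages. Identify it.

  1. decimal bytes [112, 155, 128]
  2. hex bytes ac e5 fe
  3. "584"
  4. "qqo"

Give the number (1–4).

3

Key hex bytes ee dc is 2 bytes ≤ B = 5; zero-pad to 5 bytes: K' = ee dc 00 00 00.
K' ⊕ ipad = d8 ea 36 36 36; K' ⊕ opad = b2 80 5c 5c 5c.
m1: inner = H(d8 ea 36 36 36 70 9b 80) = 03 ef; tag = H(b2 80 5c 5c 5c 03 ef) = 0338
m2: inner = H(d8 ea 36 36 36 ac e5 fe) = 04 f3; tag = H(b2 80 5c 5c 5c 04 f3) = 033d
m3: inner = H(d8 ea 36 36 36 35 38 34) = 03 05; tag = H(b2 80 5c 5c 5c 03 05) = 024e ← matches
m4: inner = H(d8 ea 36 36 36 71 71 6f) = 03 b5; tag = H(b2 80 5c 5c 5c 03 b5) = 02fe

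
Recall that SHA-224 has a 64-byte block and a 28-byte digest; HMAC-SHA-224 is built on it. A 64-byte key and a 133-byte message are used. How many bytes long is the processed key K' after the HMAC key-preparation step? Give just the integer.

64

Key is 64 ≤ 64 bytes, zero-padded: |K'| = 64.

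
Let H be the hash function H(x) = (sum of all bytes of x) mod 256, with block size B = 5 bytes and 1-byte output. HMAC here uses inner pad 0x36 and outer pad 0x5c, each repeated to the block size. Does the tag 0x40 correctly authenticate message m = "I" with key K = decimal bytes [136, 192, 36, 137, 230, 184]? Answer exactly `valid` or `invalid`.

invalid

Key decimal bytes [136, 192, 36, 137, 230, 184] = 88 c0 24 89 e6 b8 is 6 bytes > B = 5, so hash it first: H(key) = 93, then zero-pad to 5 bytes: K' = 93 00 00 00 00.
K' ⊕ ipad = a5 36 36 36 36; K' ⊕ opad = cf 5c 5c 5c 5c.
Inner hash: sum = 165+54+54+54+54+73 = 454; mod 256 = 198 → c6.
Outer hash (recomputed tag): sum = 207+92+92+92+92+198 = 773; mod 256 = 5 → 05.
Recomputed tag = 05; claimed = 40 → mismatch.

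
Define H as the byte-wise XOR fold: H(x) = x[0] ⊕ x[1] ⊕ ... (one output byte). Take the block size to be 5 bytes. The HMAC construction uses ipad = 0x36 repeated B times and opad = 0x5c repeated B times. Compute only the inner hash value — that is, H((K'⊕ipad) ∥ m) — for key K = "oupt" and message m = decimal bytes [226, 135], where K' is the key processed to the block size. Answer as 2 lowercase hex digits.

4d

Key "oupt" = 6f 75 70 74 is 4 bytes ≤ B = 5; zero-pad to 5 bytes: K' = 6f 75 70 74 00.
K' ⊕ ipad = 59 43 46 42 36.
Inner input = 59 43 46 42 36 ∥ e2 87.
Inner hash: XOR 59⊕43⊕46⊕42⊕36⊕e2⊕87 = 4d.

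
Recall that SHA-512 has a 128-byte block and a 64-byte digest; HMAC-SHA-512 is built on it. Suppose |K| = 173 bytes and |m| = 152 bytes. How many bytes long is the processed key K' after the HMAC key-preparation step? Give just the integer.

Key is 173 > 128 bytes, so it is hashed to 64 bytes then zero-padded to 128: |K'| = 128.

128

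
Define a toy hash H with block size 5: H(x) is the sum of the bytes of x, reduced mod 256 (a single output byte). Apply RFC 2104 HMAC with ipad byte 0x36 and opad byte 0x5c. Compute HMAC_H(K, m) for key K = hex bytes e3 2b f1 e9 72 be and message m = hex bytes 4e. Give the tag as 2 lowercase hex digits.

08

Key hex bytes e3 2b f1 e9 72 be is 6 bytes > B = 5, so hash it first: H(key) = 18, then zero-pad to 5 bytes: K' = 18 00 00 00 00.
K' ⊕ ipad = 2e 36 36 36 36.  K' ⊕ opad = 44 5c 5c 5c 5c.
Inner input = (K'⊕ipad) ∥ m = 2e 36 36 36 36 ∥ 4e.
Inner hash: sum = 46+54+54+54+54+78 = 340; mod 256 = 84 → 54.
Outer input = (K'⊕opad) ∥ inner = 44 5c 5c 5c 5c ∥ 54.
Outer hash (tag): sum = 68+92+92+92+92+84 = 520; mod 256 = 8 → 08.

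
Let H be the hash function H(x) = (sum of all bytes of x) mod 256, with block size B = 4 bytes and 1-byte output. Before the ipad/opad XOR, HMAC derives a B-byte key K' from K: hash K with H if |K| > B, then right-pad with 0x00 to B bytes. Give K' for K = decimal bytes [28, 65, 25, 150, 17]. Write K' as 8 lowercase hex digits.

|K| = 5 > B = 4, so first hash the key.
H(K): sum = 28+65+25+150+17 = 285; mod 256 = 29 → 1d.
Zero-pad H(K) = 1d to 4 bytes: K' = 1d 00 00 00.

1d000000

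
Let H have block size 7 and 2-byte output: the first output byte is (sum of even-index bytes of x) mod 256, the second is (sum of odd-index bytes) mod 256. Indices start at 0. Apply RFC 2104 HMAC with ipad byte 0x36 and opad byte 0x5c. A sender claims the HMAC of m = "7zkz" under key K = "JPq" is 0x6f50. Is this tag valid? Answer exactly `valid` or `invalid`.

invalid

Key "JPq" = 4a 50 71 is 3 bytes ≤ B = 7; zero-pad to 7 bytes: K' = 4a 50 71 00 00 00 00.
K' ⊕ ipad = 7c 66 47 36 36 36 36; K' ⊕ opad = 16 0c 2d 5c 5c 5c 5c.
Inner hash: even-index sum = 547 mod 256 = 35; odd-index sum = 372 mod 256 = 116 → 23 74.
Outer hash (recomputed tag): even-index sum = 367 mod 256 = 111; odd-index sum = 231 mod 256 = 231 → 6f e7.
Recomputed tag = 6fe7; claimed = 6f50 → mismatch.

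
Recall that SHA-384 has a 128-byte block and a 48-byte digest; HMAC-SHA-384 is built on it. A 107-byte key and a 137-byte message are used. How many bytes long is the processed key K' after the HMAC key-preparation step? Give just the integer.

Key is 107 ≤ 128 bytes, zero-padded: |K'| = 128.

128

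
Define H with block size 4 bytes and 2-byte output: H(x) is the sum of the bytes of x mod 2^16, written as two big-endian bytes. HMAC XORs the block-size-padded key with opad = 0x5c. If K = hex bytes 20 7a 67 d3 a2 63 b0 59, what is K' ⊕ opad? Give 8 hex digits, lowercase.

5fbe5c5c

Key hex bytes 20 7a 67 d3 a2 63 b0 59 is 8 bytes > B = 4, so hash it first: H(key) = 03 e2, then zero-pad to 4 bytes: K' = 03 e2 00 00.
XOR each byte with 0x5c: 03⊕5c=5f, e2⊕5c=be, 00⊕5c=5c, 00⊕5c=5c.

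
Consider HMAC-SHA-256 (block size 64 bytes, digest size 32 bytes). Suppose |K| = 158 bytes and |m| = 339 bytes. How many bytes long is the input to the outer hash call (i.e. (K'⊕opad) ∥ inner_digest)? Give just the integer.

96

Key is 158 > 64 bytes, so it is hashed to 32 bytes then zero-padded to 64: |K'| = 64.
Outer input = (K'⊕opad) ∥ H(inner) → 64 + 32 = 96 bytes.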